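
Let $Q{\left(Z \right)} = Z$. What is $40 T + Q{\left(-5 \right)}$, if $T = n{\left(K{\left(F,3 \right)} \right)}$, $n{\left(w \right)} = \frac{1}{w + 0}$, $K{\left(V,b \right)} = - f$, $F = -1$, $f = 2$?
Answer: $-25$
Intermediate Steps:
$K{\left(V,b \right)} = -2$ ($K{\left(V,b \right)} = \left(-1\right) 2 = -2$)
$n{\left(w \right)} = \frac{1}{w}$
$T = - \frac{1}{2}$ ($T = \frac{1}{-2} = - \frac{1}{2} \approx -0.5$)
$40 T + Q{\left(-5 \right)} = 40 \left(- \frac{1}{2}\right) - 5 = -20 - 5 = -25$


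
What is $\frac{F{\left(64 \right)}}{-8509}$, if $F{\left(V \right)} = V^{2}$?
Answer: $- \frac{4096}{8509} \approx -0.48137$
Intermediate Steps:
$\frac{F{\left(64 \right)}}{-8509} = \frac{64^{2}}{-8509} = 4096 \left(- \frac{1}{8509}\right) = - \frac{4096}{8509}$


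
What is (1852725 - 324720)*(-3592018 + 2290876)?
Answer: -1988151481710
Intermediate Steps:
(1852725 - 324720)*(-3592018 + 2290876) = 1528005*(-1301142) = -1988151481710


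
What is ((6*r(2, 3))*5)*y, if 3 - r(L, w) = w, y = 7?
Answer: 0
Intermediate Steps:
r(L, w) = 3 - w
((6*r(2, 3))*5)*y = ((6*(3 - 1*3))*5)*7 = ((6*(3 - 3))*5)*7 = ((6*0)*5)*7 = (0*5)*7 = 0*7 = 0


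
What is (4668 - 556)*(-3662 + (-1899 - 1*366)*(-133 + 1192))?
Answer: -9878245264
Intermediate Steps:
(4668 - 556)*(-3662 + (-1899 - 1*366)*(-133 + 1192)) = 4112*(-3662 + (-1899 - 366)*1059) = 4112*(-3662 - 2265*1059) = 4112*(-3662 - 2398635) = 4112*(-2402297) = -9878245264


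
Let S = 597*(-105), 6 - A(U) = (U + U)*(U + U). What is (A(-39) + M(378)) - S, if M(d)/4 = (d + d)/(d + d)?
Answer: 56611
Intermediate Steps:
A(U) = 6 - 4*U**2 (A(U) = 6 - (U + U)*(U + U) = 6 - 2*U*2*U = 6 - 4*U**2)
S = -62685
M(d) = 4 (M(d) = 4*((d + d)/(d + d)) = 4*((2*d)/((2*d))) = 4*((2*d)*(1/(2*d))) = 4*1 = 4)
(A(-39) + M(378)) - S = ((6 - 4*(-39)**2) + 4) - 1*(-62685) = ((6 - 4*1521) + 4) + 62685 = ((6 - 6084) + 4) + 62685 = (-6078 + 4) + 62685 = -6074 + 62685 = 56611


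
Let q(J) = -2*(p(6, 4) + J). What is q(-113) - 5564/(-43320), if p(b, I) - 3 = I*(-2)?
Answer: 2557271/10830 ≈ 236.13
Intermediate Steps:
p(b, I) = 3 - 2*I (p(b, I) = 3 + I*(-2) = 3 - 2*I)
q(J) = 10 - 2*J (q(J) = -2*((3 - 2*4) + J) = -2*((3 - 8) + J) = -2*(-5 + J) = 10 - 2*J)
q(-113) - 5564/(-43320) = (10 - 2*(-113)) - 5564/(-43320) = (10 + 226) - 5564*(-1/43320) = 236 + 1391/10830 = 2557271/10830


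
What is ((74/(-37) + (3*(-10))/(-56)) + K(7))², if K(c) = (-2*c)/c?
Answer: 9409/784 ≈ 12.001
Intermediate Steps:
K(c) = -2
((74/(-37) + (3*(-10))/(-56)) + K(7))² = ((74/(-37) + (3*(-10))/(-56)) - 2)² = ((74*(-1/37) - 30*(-1/56)) - 2)² = ((-2 + 15/28) - 2)² = (-41/28 - 2)² = (-97/28)² = 9409/784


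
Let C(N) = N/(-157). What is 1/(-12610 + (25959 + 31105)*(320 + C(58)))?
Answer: 157/2861605878 ≈ 5.4864e-8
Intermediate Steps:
C(N) = -N/157 (C(N) = N*(-1/157) = -N/157)
1/(-12610 + (25959 + 31105)*(320 + C(58))) = 1/(-12610 + (25959 + 31105)*(320 - 1/157*58)) = 1/(-12610 + 57064*(320 - 58/157)) = 1/(-12610 + 57064*(50182/157)) = 1/(-12610 + 2863585648/157) = 1/(2861605878/157) = 157/2861605878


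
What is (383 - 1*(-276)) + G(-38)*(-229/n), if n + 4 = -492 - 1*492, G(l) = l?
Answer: 16905/26 ≈ 650.19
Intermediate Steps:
n = -988 (n = -4 + (-492 - 1*492) = -4 + (-492 - 492) = -4 - 984 = -988)
(383 - 1*(-276)) + G(-38)*(-229/n) = (383 - 1*(-276)) - (-8702)/(-988) = (383 + 276) - (-8702)*(-1)/988 = 659 - 38*229/988 = 659 - 229/26 = 16905/26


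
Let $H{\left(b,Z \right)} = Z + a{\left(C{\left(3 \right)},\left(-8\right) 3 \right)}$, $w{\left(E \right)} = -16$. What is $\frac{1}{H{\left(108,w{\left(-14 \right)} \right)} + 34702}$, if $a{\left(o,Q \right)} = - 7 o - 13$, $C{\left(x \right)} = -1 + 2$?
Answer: $\frac{1}{34666} \approx 2.8847 \cdot 10^{-5}$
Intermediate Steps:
$C{\left(x \right)} = 1$
$a{\left(o,Q \right)} = -13 - 7 o$
$H{\left(b,Z \right)} = -20 + Z$ ($H{\left(b,Z \right)} = Z - 20 = -20 + Z$)
$\frac{1}{H{\left(108,w{\left(-14 \right)} \right)} + 34702} = \frac{1}{\left(-20 - 16\right) + 34702} = \frac{1}{-36 + 34702} = \frac{1}{34666}$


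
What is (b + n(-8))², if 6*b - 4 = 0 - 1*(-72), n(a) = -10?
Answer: 64/9 ≈ 7.1111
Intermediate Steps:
b = 38/3 (b = ⅔ + (0 - 1*(-72))/6 = ⅔ + (0 + 72)/6 = ⅔ + (⅙)*72 = ⅔ + 12 = 38/3 ≈ 12.667)
(b + n(-8))² = (38/3 - 10)² = (8/3)² = 64/9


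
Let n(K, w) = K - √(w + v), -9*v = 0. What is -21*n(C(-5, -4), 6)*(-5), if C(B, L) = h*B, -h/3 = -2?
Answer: -3150 - 105*√6 ≈ -3407.2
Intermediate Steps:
h = 6 (h = -3*(-2) = 6)
v = 0 (v = -⅑*0 = 0)
C(B, L) = 6*B
n(K, w) = K - √w (n(K, w) = K - √(w + 0) = K - √w)
-21*n(C(-5, -4), 6)*(-5) = -21*(6*(-5) - √6)*(-5) = -21*(-30 - √6)*(-5) = (630 + 21*√6)*(-5) = -3150 - 105*√6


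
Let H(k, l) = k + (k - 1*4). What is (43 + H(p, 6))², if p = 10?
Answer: 3481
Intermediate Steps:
H(k, l) = -4 + 2*k (H(k, l) = k + (k - 4) = k + (-4 + k) = -4 + 2*k)
(43 + H(p, 6))² = (43 + (-4 + 2*10))² = (43 + (-4 + 20))² = (43 + 16)² = 59² = 3481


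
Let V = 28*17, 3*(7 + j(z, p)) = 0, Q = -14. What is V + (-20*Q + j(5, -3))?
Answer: 749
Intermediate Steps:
j(z, p) = -7 (j(z, p) = -7 + (⅓)*0 = -7 + 0 = -7)
V = 476
V + (-20*Q + j(5, -3)) = 476 + (-20*(-14) - 7) = 476 + (280 - 7) = 476 + 273 = 749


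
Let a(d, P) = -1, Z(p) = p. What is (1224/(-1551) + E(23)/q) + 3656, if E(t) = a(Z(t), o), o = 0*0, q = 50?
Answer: 94486683/25850 ≈ 3655.2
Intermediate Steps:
o = 0
E(t) = -1
(1224/(-1551) + E(23)/q) + 3656 = (1224/(-1551) - 1/50) + 3656 = (1224*(-1/1551) - 1*1/50) + 3656 = (-408/517 - 1/50) + 3656 = -20917/25850 + 3656 = 94486683/25850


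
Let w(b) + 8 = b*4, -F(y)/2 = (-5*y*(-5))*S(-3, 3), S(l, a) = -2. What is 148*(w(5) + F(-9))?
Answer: -131424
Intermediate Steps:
F(y) = 100*y (F(y) = -2*(-5*y*(-5))*(-2) = -2*(-(-25)*y)*(-2) = -2*25*y*(-2) = -(-100)*y = 100*y)
w(b) = -8 + 4*b (w(b) = -8 + b*4 = -8 + 4*b)
148*(w(5) + F(-9)) = 148*((-8 + 4*5) + 100*(-9)) = 148*((-8 + 20) - 900) = 148*(12 - 900) = 148*(-888) = -131424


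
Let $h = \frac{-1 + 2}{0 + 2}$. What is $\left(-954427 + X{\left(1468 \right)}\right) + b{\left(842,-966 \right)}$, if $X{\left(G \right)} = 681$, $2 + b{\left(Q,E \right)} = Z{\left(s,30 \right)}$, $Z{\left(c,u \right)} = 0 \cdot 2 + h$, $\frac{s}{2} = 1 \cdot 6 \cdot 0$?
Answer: $- \frac{1907495}{2} \approx -9.5375 \cdot 10^{5}$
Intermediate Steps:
$h = \frac{1}{2}$ ($h = 1 \cdot \frac{1}{2} = \frac{1}{2} \approx 0.5$)
$s = 0$ ($s = 2 \cdot 1 \cdot 6 \cdot 0 = 2 \cdot 6 \cdot 0 = 2 \cdot 0 = 0$)
$Z{\left(c,u \right)} = \frac{1}{2}$ ($Z{\left(c,u \right)} = 0 \cdot 2 + \frac{1}{2} = 0 + \frac{1}{2} = \frac{1}{2}$)
$b{\left(Q,E \right)} = - \frac{3}{2}$ ($b{\left(Q,E \right)} = -2 + \frac{1}{2} = - \frac{3}{2}$)
$\left(-954427 + X{\left(1468 \right)}\right) + b{\left(842,-966 \right)} = \left(-954427 + 681\right) - \frac{3}{2} = -953746 - \frac{3}{2} = - \frac{1907495}{2}$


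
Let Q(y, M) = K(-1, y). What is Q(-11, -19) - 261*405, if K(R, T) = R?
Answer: -105706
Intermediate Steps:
Q(y, M) = -1
Q(-11, -19) - 261*405 = -1 - 261*405 = -1 - 105705 = -105706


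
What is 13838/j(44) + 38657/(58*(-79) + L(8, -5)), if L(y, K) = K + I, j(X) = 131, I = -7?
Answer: 58507705/601814 ≈ 97.219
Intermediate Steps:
L(y, K) = -7 + K (L(y, K) = K - 7 = -7 + K)
13838/j(44) + 38657/(58*(-79) + L(8, -5)) = 13838/131 + 38657/(58*(-79) + (-7 - 5)) = 13838*(1/131) + 38657/(-4582 - 12) = 13838/131 + 38657/(-4594) = 13838/131 + 38657*(-1/4594) = 13838/131 - 38657/4594 = 58507705/601814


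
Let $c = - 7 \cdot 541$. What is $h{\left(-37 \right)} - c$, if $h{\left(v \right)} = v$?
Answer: $3750$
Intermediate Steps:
$c = -3787$ ($c = \left(-1\right) 3787 = -3787$)
$h{\left(-37 \right)} - c = -37 - -3787 = -37 + 3787 = 3750$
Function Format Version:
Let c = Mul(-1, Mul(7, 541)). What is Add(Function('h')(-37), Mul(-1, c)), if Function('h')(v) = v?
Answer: 3750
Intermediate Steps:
c = -3787 (c = Mul(-1, 3787) = -3787)
Add(Function('h')(-37), Mul(-1, c)) = Add(-37, Mul(-1, -3787)) = Add(-37, 3787) = 3750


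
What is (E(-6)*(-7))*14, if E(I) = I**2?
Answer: -3528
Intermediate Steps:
(E(-6)*(-7))*14 = ((-6)**2*(-7))*14 = (36*(-7))*14 = -252*14 = -3528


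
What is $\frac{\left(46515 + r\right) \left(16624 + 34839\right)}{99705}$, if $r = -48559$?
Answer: $- \frac{105190372}{99705} \approx -1055.0$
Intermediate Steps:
$\frac{\left(46515 + r\right) \left(16624 + 34839\right)}{99705} = \frac{\left(46515 - 48559\right) \left(16624 + 34839\right)}{99705} = \left(-2044\right) 51463 \cdot \frac{1}{99705} = \left(-105190372\right) \frac{1}{99705} = - \frac{105190372}{99705}$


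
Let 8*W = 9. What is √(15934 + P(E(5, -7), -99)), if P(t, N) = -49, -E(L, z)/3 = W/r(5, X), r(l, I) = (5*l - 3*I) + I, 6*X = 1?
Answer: 3*√1765 ≈ 126.04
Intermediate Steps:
X = ⅙ (X = (⅙)*1 = ⅙ ≈ 0.16667)
W = 9/8 (W = (⅛)*9 = 9/8 ≈ 1.1250)
r(l, I) = -2*I + 5*l (r(l, I) = (-3*I + 5*l) + I = -2*I + 5*l)
E(L, z) = -81/592 (E(L, z) = -27/(8*(-2*⅙ + 5*5)) = -27/(8*(-⅓ + 25)) = -27/(8*74/3) = -27*3/(8*74) = -3*27/592 = -81/592)
√(15934 + P(E(5, -7), -99)) = √(15934 - 49) = √15885 = 3*√1765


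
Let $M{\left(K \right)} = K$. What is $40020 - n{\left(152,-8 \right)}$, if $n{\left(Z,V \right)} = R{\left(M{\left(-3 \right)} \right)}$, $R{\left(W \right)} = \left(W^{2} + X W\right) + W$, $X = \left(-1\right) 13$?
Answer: $39975$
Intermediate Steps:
$X = -13$
$R{\left(W \right)} = W^{2} - 12 W$ ($R{\left(W \right)} = \left(W^{2} - 13 W\right) + W = W^{2} - 12 W$)
$n{\left(Z,V \right)} = 45$ ($n{\left(Z,V \right)} = - 3 \left(-12 - 3\right) = \left(-3\right) \left(-15\right) = 45$)
$40020 - n{\left(152,-8 \right)} = 40020 - 45 = 39975$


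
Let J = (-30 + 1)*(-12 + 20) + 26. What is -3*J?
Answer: 618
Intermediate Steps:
J = -206 (J = -29*8 + 26 = -232 + 26 = -206)
-3*J = -3*(-206) = 618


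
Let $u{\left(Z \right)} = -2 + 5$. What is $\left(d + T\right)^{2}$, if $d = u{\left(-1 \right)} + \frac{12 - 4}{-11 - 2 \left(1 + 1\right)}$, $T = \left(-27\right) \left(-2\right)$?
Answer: $\frac{717409}{225} \approx 3188.5$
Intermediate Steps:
$T = 54$
$u{\left(Z \right)} = 3$
$d = \frac{37}{15}$ ($d = 3 + \frac{12 - 4}{-11 - 2 \left(1 + 1\right)} = 3 + \frac{8}{-11 - 4} = 3 + \frac{8}{-15} = 3 + 8 \left(- \frac{1}{15}\right) = 3 - \frac{8}{15} = \frac{37}{15} \approx 2.4667$)
$\left(d + T\right)^{2} = \left(\frac{37}{15} + 54\right)^{2} = \left(\frac{847}{15}\right)^{2} = \frac{717409}{225}$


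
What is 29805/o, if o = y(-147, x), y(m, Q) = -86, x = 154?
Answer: -29805/86 ≈ -346.57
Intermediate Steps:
o = -86
29805/o = 29805/(-86) = 29805*(-1/86) = -29805/86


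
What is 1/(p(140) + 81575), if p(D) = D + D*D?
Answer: 1/101315 ≈ 9.8702e-6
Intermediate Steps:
p(D) = D + D**2
1/(p(140) + 81575) = 1/(140*(1 + 140) + 81575) = 1/(140*141 + 81575) = 1/(19740 + 81575) = 1/101315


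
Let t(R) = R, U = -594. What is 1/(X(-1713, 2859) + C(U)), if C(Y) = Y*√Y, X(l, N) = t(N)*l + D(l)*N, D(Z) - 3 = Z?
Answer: I/(9*(-1087373*I + 198*√66)) ≈ -1.0218e-7 + 1.5116e-10*I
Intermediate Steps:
D(Z) = 3 + Z
X(l, N) = N*l + N*(3 + l) (X(l, N) = N*l + (3 + l)*N = N*l + N*(3 + l))
C(Y) = Y^(3/2)
1/(X(-1713, 2859) + C(U)) = 1/(2859*(3 + 2*(-1713)) + (-594)^(3/2)) = 1/(2859*(3 - 3426) - 1782*I*√66) = 1/(2859*(-3423) - 1782*I*√66) = 1/(-9786357 - 1782*I*√66)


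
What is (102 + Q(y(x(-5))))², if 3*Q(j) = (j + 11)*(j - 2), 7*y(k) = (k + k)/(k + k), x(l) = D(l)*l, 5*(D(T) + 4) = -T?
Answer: 21715600/2401 ≈ 9044.4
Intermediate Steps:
D(T) = -4 - T/5 (D(T) = -4 + (-T)/5 = -4 - T/5)
x(l) = l*(-4 - l/5) (x(l) = (-4 - l/5)*l = l*(-4 - l/5))
y(k) = ⅐ (y(k) = ((k + k)/(k + k))/7 = ((2*k)/((2*k)))/7 = ((2*k)*(1/(2*k)))/7 = (⅐)*1 = ⅐)
Q(j) = (-2 + j)*(11 + j)/3 (Q(j) = ((j + 11)*(j - 2))/3 = ((11 + j)*(-2 + j))/3 = ((-2 + j)*(11 + j))/3 = (-2 + j)*(11 + j)/3)
(102 + Q(y(x(-5))))² = (102 + (-22/3 + 3*(⅐) + (⅐)²/3))² = (102 + (-22/3 + 3/7 + (⅓)*(1/49)))² = (102 + (-22/3 + 3/7 + 1/147))² = (102 - 338/49)² = (4660/49)² = 21715600/2401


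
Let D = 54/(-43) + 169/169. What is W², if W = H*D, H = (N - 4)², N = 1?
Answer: 9801/1849 ≈ 5.3007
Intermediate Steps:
D = -11/43 (D = 54*(-1/43) + 169*(1/169) = -54/43 + 1 = -11/43 ≈ -0.25581)
H = 9 (H = (1 - 4)² = (-3)² = 9)
W = -99/43 (W = 9*(-11/43) = -99/43 ≈ -2.3023)
W² = (-99/43)² = 9801/1849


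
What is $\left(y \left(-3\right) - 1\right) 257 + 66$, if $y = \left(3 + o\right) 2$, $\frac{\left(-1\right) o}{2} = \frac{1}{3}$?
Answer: $-3789$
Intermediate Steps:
$o = - \frac{2}{3} \approx -0.66667$
$y = \frac{14}{3}$ ($y = \left(3 - \frac{2}{3}\right) 2 = \frac{7}{3} \cdot 2 = \frac{14}{3} \approx 4.6667$)
$\left(y \left(-3\right) - 1\right) 257 + 66 = \left(\frac{14}{3} \left(-3\right) - 1\right) 257 + 66 = \left(-14 - 1\right) 257 + 66 = \left(-15\right) 257 + 66 = -3855 + 66 = -3789$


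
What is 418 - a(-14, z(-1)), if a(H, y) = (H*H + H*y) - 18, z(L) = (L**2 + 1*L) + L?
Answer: 226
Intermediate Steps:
z(L) = L**2 + 2*L (z(L) = (L**2 + L) + L = (L + L**2) + L = L**2 + 2*L)
a(H, y) = -18 + H**2 + H*y (a(H, y) = (H**2 + H*y) - 18 = -18 + H**2 + H*y)
418 - a(-14, z(-1)) = 418 - (-18 + (-14)**2 - (-14)*(2 - 1)) = 418 - (-18 + 196 - (-14)) = 418 - (-18 + 196 - 14*(-1)) = 418 - (-18 + 196 + 14) = 418 - 1*192 = 418 - 192 = 226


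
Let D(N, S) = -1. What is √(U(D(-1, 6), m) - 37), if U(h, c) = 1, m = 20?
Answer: 6*I ≈ 6.0*I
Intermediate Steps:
√(U(D(-1, 6), m) - 37) = √(1 - 37) = √(-36) = 6*I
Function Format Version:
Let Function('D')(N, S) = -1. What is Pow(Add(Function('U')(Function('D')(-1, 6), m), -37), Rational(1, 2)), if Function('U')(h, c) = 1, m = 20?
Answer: Mul(6, I) ≈ Mul(6.0000, I)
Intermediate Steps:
Pow(Add(Function('U')(Function('D')(-1, 6), m), -37), Rational(1, 2)) = Pow(Add(1, -37), Rational(1, 2)) = Pow(-36, Rational(1, 2)) = Mul(6, I)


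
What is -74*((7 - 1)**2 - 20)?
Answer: -1184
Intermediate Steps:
-74*((7 - 1)**2 - 20) = -74*(6**2 - 20) = -74*(36 - 20) = -74*16 = -1184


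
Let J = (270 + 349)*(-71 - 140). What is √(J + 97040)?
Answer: I*√33569 ≈ 183.22*I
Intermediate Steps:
J = -130609 (J = 619*(-211) = -130609)
√(J + 97040) = √(-130609 + 97040) = √(-33569) = I*√33569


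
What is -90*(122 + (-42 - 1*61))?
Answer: -1710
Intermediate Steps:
-90*(122 + (-42 - 1*61)) = -90*(122 + (-42 - 61)) = -90*(122 - 103) = -90*19 = -1710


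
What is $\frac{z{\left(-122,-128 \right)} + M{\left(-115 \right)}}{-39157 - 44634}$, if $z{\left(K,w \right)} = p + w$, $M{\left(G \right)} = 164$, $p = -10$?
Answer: $- \frac{26}{83791} \approx -0.0003103$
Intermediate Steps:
$z{\left(K,w \right)} = -10 + w$
$\frac{z{\left(-122,-128 \right)} + M{\left(-115 \right)}}{-39157 - 44634} = \frac{\left(-10 - 128\right) + 164}{-39157 - 44634} = \frac{-138 + 164}{-83791} = 26 \left(- \frac{1}{83791}\right) = - \frac{26}{83791}$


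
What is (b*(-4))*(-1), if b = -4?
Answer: -16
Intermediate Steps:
(b*(-4))*(-1) = -4*(-4)*(-1) = 16*(-1) = -16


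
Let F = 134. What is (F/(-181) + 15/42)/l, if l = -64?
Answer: 971/162176 ≈ 0.0059873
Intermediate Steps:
(F/(-181) + 15/42)/l = (134/(-181) + 15/42)/(-64) = (134*(-1/181) + 15*(1/42))*(-1/64) = (-134/181 + 5/14)*(-1/64) = -971/2534*(-1/64) = 971/162176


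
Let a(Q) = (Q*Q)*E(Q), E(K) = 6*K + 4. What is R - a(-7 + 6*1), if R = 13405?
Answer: 13407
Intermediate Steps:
E(K) = 4 + 6*K
a(Q) = Q**2*(4 + 6*Q) (a(Q) = (Q*Q)*(4 + 6*Q) = Q**2*(4 + 6*Q))
R - a(-7 + 6*1) = 13405 - (-7 + 6*1)**2*(4 + 6*(-7 + 6*1)) = 13405 - (-7 + 6)**2*(4 + 6*(-7 + 6)) = 13405 - (-1)**2*(4 + 6*(-1)) = 13405 - (4 - 6) = 13405 - (-2) = 13405 - 1*(-2) = 13405 + 2 = 13407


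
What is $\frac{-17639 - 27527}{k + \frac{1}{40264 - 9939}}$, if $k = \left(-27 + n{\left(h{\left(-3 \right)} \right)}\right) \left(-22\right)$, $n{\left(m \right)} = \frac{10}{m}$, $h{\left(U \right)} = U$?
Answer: $- \frac{4108976850}{60710653} \approx -67.681$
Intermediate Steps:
$k = \frac{2002}{3}$ ($k = \left(-27 + \frac{10}{-3}\right) \left(-22\right) = \left(-27 + 10 \left(- \frac{1}{3}\right)\right) \left(-22\right) = \left(-27 - \frac{10}{3}\right) \left(-22\right) = \left(- \frac{91}{3}\right) \left(-22\right) = \frac{2002}{3} \approx 667.33$)
$\frac{-17639 - 27527}{k + \frac{1}{40264 - 9939}} = \frac{-17639 - 27527}{\frac{2002}{3} + \frac{1}{40264 - 9939}} = - \frac{45166}{\frac{2002}{3} + \frac{1}{30325}} = - \frac{45166}{\frac{60710653}{90975}} = \left(-45166\right) \frac{90975}{60710653} = - \frac{4108976850}{60710653}$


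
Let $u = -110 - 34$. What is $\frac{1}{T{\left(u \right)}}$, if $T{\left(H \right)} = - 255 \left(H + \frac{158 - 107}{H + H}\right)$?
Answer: $\frac{32}{1176485} \approx 2.72 \cdot 10^{-5}$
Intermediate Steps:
$u = -144$ ($u = -110 - 34 = -144$)
$T{\left(H \right)} = - 255 H - \frac{13005}{2 H}$ ($T{\left(H \right)} = - 255 \left(H + \frac{51}{2 H}\right) = - 255 H - \frac{13005}{2 H}$)
$\frac{1}{T{\left(u \right)}} = \frac{1}{\left(-255\right) \left(-144\right) - \frac{13005}{2 \left(-144\right)}} = \frac{1}{36720 - - \frac{1445}{32}} = \frac{1}{36720 + \frac{1445}{32}} = \frac{1}{\frac{1176485}{32}} = \frac{32}{1176485}$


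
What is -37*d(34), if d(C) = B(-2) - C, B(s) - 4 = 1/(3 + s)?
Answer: 1073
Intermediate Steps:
B(s) = 4 + 1/(3 + s)
d(C) = 5 - C (d(C) = (13 + 4*(-2))/(3 - 2) - C = (13 - 8)/1 - C = 1*5 - C = 5 - C)
-37*d(34) = -37*(5 - 1*34) = -37*(5 - 34) = -37*(-29) = 1073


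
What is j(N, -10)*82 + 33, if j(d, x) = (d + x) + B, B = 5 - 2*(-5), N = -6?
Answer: -49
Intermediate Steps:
B = 15 (B = 5 + 10 = 15)
j(d, x) = 15 + d + x (j(d, x) = (d + x) + 15 = 15 + d + x)
j(N, -10)*82 + 33 = (15 - 6 - 10)*82 + 33 = -1*82 + 33 = -82 + 33 = -49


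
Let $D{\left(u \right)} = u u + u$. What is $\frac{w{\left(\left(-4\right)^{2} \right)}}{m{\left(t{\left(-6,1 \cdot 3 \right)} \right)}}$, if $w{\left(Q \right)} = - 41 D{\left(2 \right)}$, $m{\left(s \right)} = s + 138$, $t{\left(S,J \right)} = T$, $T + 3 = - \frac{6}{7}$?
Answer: $- \frac{574}{313} \approx -1.8339$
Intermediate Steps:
$D{\left(u \right)} = u + u^{2}$ ($D{\left(u \right)} = u^{2} + u = u + u^{2}$)
$T = - \frac{27}{7}$ ($T = -3 - \frac{6}{7} = - \frac{27}{7} \approx -3.8571$)
$t{\left(S,J \right)} = - \frac{27}{7}$
$m{\left(s \right)} = 138 + s$
$w{\left(Q \right)} = -246$ ($w{\left(Q \right)} = - 41 \cdot 2 \left(1 + 2\right) = - 41 \cdot 2 \cdot 3 = \left(-41\right) 6 = -246$)
$\frac{w{\left(\left(-4\right)^{2} \right)}}{m{\left(t{\left(-6,1 \cdot 3 \right)} \right)}} = - \frac{246}{138 - \frac{27}{7}} = - \frac{246}{\frac{939}{7}} = \left(-246\right) \frac{7}{939} = - \frac{574}{313}$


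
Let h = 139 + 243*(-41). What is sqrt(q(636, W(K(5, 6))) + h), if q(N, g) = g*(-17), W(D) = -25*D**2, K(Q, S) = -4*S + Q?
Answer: sqrt(143601) ≈ 378.95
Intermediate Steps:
K(Q, S) = Q - 4*S
q(N, g) = -17*g
h = -9824 (h = 139 - 9963 = -9824)
sqrt(q(636, W(K(5, 6))) + h) = sqrt(-(-425)*(5 - 4*6)**2 - 9824) = sqrt(-(-425)*(5 - 24)**2 - 9824) = sqrt(-(-425)*(-19)**2 - 9824) = sqrt(-(-425)*361 - 9824) = sqrt(-17*(-9025) - 9824) = sqrt(153425 - 9824) = sqrt(143601)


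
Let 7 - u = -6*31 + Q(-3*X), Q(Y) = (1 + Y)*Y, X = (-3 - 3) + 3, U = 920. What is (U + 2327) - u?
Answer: 3144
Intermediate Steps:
X = -3 (X = -6 + 3 = -3)
Q(Y) = Y*(1 + Y)
u = 103 (u = 7 - (-6*31 + (-3*(-3))*(1 - 3*(-3))) = 7 - (-186 + 9*(1 + 9)) = 7 - (-186 + 9*10) = 7 - (-186 + 90) = 7 - 1*(-96) = 7 + 96 = 103)
(U + 2327) - u = (920 + 2327) - 1*103 = 3247 - 103 = 3144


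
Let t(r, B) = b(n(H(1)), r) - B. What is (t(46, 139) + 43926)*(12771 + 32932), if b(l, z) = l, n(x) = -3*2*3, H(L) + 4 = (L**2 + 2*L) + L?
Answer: 2000374607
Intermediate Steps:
H(L) = -4 + L**2 + 3*L (H(L) = -4 + ((L**2 + 2*L) + L) = -4 + (L**2 + 3*L) = -4 + L**2 + 3*L)
n(x) = -18 (n(x) = -6*3 = -18)
t(r, B) = -18 - B
(t(46, 139) + 43926)*(12771 + 32932) = ((-18 - 1*139) + 43926)*(12771 + 32932) = ((-18 - 139) + 43926)*45703 = (-157 + 43926)*45703 = 43769*45703 = 2000374607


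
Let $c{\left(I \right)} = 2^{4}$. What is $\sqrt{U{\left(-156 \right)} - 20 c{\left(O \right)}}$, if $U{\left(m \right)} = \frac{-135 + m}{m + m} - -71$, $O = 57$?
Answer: $\frac{i \sqrt{670774}}{52} \approx 15.75 i$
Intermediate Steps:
$c{\left(I \right)} = 16$
$U{\left(m \right)} = 71 + \frac{-135 + m}{2 m}$ ($U{\left(m \right)} = \frac{-135 + m}{2 m} + 71 = 71 + \frac{-135 + m}{2 m}$)
$\sqrt{U{\left(-156 \right)} - 20 c{\left(O \right)}} = \sqrt{\frac{-135 + 143 \left(-156\right)}{2 \left(-156\right)} - 320} = \sqrt{\frac{1}{2} \left(- \frac{1}{156}\right) \left(-135 - 22308\right) - 320} = \sqrt{\frac{1}{2} \left(- \frac{1}{156}\right) \left(-22443\right) - 320} = \sqrt{\frac{7481}{104} - 320} = \sqrt{- \frac{25799}{104}} = \frac{i \sqrt{670774}}{52}$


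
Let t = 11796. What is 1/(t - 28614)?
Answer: -1/16818 ≈ -5.9460e-5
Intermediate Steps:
1/(t - 28614) = 1/(11796 - 28614) = 1/(-16818) = -1/16818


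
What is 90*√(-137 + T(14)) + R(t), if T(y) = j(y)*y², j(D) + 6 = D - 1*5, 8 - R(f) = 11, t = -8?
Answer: -3 + 90*√451 ≈ 1908.3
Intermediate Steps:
R(f) = -3 (R(f) = 8 - 1*11 = 8 - 11 = -3)
j(D) = -11 + D (j(D) = -6 + (D - 1*5) = -6 + (D - 5) = -6 + (-5 + D) = -11 + D)
T(y) = y²*(-11 + y) (T(y) = (-11 + y)*y² = y²*(-11 + y))
90*√(-137 + T(14)) + R(t) = 90*√(-137 + 14²*(-11 + 14)) - 3 = 90*√(-137 + 196*3) - 3 = 90*√(-137 + 588) - 3 = 90*√451 - 3 = -3 + 90*√451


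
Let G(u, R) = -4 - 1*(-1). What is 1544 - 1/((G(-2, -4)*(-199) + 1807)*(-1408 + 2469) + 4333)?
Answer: 3944884487/2554977 ≈ 1544.0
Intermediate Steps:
G(u, R) = -3 (G(u, R) = -4 + 1 = -3)
1544 - 1/((G(-2, -4)*(-199) + 1807)*(-1408 + 2469) + 4333) = 1544 - 1/((-3*(-199) + 1807)*(-1408 + 2469) + 4333) = 1544 - 1/((597 + 1807)*1061 + 4333) = 1544 - 1/(2404*1061 + 4333) = 1544 - 1/(2550644 + 4333) = 1544 - 1/2554977 = 3944884487/2554977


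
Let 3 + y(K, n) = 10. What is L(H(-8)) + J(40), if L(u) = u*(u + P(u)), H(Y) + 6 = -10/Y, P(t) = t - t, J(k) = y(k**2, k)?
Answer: 473/16 ≈ 29.563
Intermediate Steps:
y(K, n) = 7 (y(K, n) = -3 + 10 = 7)
J(k) = 7
P(t) = 0
H(Y) = -6 - 10/Y
L(u) = u**2 (L(u) = u*(u + 0) = u*u = u**2)
L(H(-8)) + J(40) = (-6 - 10/(-8))**2 + 7 = (-6 - 10*(-1/8))**2 + 7 = (-6 + 5/4)**2 + 7 = (-19/4)**2 + 7 = 361/16 + 7 = 473/16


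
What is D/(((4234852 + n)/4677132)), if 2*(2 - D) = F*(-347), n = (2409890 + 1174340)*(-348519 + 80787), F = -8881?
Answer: 3603382928949/479804415754 ≈ 7.5101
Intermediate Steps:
n = -959613066360 (n = 3584230*(-267732) = -959613066360)
D = -3081703/2 (D = 2 - (-8881)*(-347)/2 = 2 - 1/2*3081707 = 2 - 3081707/2 = -3081703/2 ≈ -1.5409e+6)
D/(((4234852 + n)/4677132)) = -3081703*4677132/(4234852 - 959613066360)/2 = -3081703/(2*((-959608831508*1/4677132))) = -3081703/(2*(-239902207877/1169283)) = -3081703/2*(-1169283/239902207877) = 3603382928949/479804415754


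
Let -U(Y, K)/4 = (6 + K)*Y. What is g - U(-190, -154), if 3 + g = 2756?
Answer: 115233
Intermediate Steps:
g = 2753 (g = -3 + 2756 = 2753)
U(Y, K) = -4*Y*(6 + K) (U(Y, K) = -4*(6 + K)*Y = -4*Y*(6 + K))
g - U(-190, -154) = 2753 - (-4)*(-190)*(6 - 154) = 2753 - (-4)*(-190)*(-148) = 2753 - 1*(-112480) = 2753 + 112480 = 115233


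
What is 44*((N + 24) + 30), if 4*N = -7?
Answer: 2299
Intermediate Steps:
N = -7/4 (N = (¼)*(-7) = -7/4 ≈ -1.7500)
44*((N + 24) + 30) = 44*((-7/4 + 24) + 30) = 44*(89/4 + 30) = 44*(209/4) = 2299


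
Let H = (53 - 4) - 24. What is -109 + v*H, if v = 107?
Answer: 2566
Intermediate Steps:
H = 25 (H = 49 - 24 = 25)
-109 + v*H = -109 + 107*25 = -109 + 2675 = 2566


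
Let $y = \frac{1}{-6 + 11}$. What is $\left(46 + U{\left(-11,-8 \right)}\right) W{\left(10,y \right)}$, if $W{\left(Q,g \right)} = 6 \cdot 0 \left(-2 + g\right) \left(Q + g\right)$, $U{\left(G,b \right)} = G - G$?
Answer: $0$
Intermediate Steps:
$U{\left(G,b \right)} = 0$
$y = \frac{1}{5} \approx 0.2$
$W{\left(Q,g \right)} = 0$ ($W{\left(Q,g \right)} = 0 \left(-2 + g\right) \left(Q + g\right) = 0$)
$\left(46 + U{\left(-11,-8 \right)}\right) W{\left(10,y \right)} = \left(46 + 0\right) 0 = 46 \cdot 0 = 0$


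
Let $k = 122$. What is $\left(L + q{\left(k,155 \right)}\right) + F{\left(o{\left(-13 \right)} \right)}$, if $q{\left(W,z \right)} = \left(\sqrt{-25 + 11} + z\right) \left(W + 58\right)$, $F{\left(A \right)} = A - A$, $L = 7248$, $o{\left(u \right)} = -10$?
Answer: $35148 + 180 i \sqrt{14} \approx 35148.0 + 673.5 i$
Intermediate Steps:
$F{\left(A \right)} = 0$
$q{\left(W,z \right)} = \left(58 + W\right) \left(z + i \sqrt{14}\right)$ ($q{\left(W,z \right)} = \left(\sqrt{-14} + z\right) \left(58 + W\right) = \left(i \sqrt{14} + z\right) \left(58 + W\right) = \left(z + i \sqrt{14}\right) \left(58 + W\right) = \left(58 + W\right) \left(z + i \sqrt{14}\right)$)
$\left(L + q{\left(k,155 \right)}\right) + F{\left(o{\left(-13 \right)} \right)} = \left(7248 + \left(58 \cdot 155 + 122 \cdot 155 + 58 i \sqrt{14} + i 122 \sqrt{14}\right)\right) + 0 = \left(7248 + \left(8990 + 18910 + 58 i \sqrt{14} + 122 i \sqrt{14}\right)\right) + 0 = \left(7248 + \left(27900 + 180 i \sqrt{14}\right)\right) + 0 = \left(35148 + 180 i \sqrt{14}\right) + 0 = 35148 + 180 i \sqrt{14}$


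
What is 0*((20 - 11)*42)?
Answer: 0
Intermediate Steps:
0*((20 - 11)*42) = 0*(9*42) = 0*378 = 0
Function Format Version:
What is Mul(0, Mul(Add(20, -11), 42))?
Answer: 0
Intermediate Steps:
Mul(0, Mul(Add(20, -11), 42)) = Mul(0, Mul(9, 42)) = Mul(0, 378) = 0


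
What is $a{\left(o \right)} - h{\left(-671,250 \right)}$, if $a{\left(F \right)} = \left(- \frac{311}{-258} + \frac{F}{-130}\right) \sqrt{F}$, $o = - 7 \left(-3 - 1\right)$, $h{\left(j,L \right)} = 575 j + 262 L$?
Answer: $320325 + \frac{16603 \sqrt{7}}{8385} \approx 3.2033 \cdot 10^{5}$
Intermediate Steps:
$h{\left(j,L \right)} = 262 L + 575 j$
$o = 28$ ($o = \left(-7\right) \left(-4\right) = 28$)
$a{\left(F \right)} = \sqrt{F} \left(\frac{311}{258} - \frac{F}{130}\right)$ ($a{\left(F \right)} = \left(\left(-311\right) \left(- \frac{1}{258}\right) + F \left(- \frac{1}{130}\right)\right) \sqrt{F} = \left(\frac{311}{258} - \frac{F}{130}\right) \sqrt{F} = \sqrt{F} \left(\frac{311}{258} - \frac{F}{130}\right)$)
$a{\left(o \right)} - h{\left(-671,250 \right)} = \frac{\sqrt{28} \left(20215 - 3612\right)}{16770} - \left(262 \cdot 250 + 575 \left(-671\right)\right) = \frac{2 \sqrt{7} \left(20215 - 3612\right)}{16770} - \left(65500 - 385825\right) = \frac{1}{16770} \cdot 2 \sqrt{7} \cdot 16603 - -320325 = \frac{16603 \sqrt{7}}{8385} + 320325 = 320325 + \frac{16603 \sqrt{7}}{8385}$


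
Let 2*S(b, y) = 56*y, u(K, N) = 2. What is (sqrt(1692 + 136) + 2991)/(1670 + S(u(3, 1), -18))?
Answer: 2991/1166 + sqrt(457)/583 ≈ 2.6018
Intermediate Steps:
S(b, y) = 28*y (S(b, y) = (56*y)/2 = 28*y)
(sqrt(1692 + 136) + 2991)/(1670 + S(u(3, 1), -18)) = (sqrt(1692 + 136) + 2991)/(1670 + 28*(-18)) = (sqrt(1828) + 2991)/(1670 - 504) = (2*sqrt(457) + 2991)/1166 = (2991 + 2*sqrt(457))*(1/1166) = 2991/1166 + sqrt(457)/583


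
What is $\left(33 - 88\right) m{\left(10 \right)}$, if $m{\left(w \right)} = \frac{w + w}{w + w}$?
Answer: $-55$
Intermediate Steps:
$m{\left(w \right)} = 1$ ($m{\left(w \right)} = \frac{2 w}{2 w} = 2 w \frac{1}{2 w} = 1$)
$\left(33 - 88\right) m{\left(10 \right)} = \left(33 - 88\right) 1 = \left(-55\right) 1 = -55$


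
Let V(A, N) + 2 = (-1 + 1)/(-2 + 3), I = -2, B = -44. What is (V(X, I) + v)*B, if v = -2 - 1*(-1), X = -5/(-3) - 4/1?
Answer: 132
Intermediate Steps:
X = -7/3 (X = -5*(-⅓) - 4*1 = 5/3 - 4 = -7/3 ≈ -2.3333)
V(A, N) = -2 (V(A, N) = -2 + (-1 + 1)/(-2 + 3) = -2 + 0/1 = -2 + 0*1 = -2 + 0 = -2)
v = -1 (v = -2 + 1 = -1)
(V(X, I) + v)*B = (-2 - 1)*(-44) = -3*(-44) = 132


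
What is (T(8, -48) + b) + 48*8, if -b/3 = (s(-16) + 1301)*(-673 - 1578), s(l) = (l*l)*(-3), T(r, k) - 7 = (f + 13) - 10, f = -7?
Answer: 3599736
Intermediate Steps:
T(r, k) = 3 (T(r, k) = 7 + ((-7 + 13) - 10) = 7 + (6 - 10) = 7 - 4 = 3)
s(l) = -3*l**2 (s(l) = l**2*(-3) = -3*l**2)
b = 3599349 (b = -3*(-3*(-16)**2 + 1301)*(-673 - 1578) = -3*(-3*256 + 1301)*(-2251) = -3*(-768 + 1301)*(-2251) = -1599*(-2251) = -3*(-1199783) = 3599349)
(T(8, -48) + b) + 48*8 = (3 + 3599349) + 48*8 = 3599352 + 384 = 3599736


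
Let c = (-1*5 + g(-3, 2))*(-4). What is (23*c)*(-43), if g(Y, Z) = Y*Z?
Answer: -43516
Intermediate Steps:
c = 44 (c = (-1*5 - 3*2)*(-4) = (-5 - 6)*(-4) = -11*(-4) = 44)
(23*c)*(-43) = (23*44)*(-43) = 1012*(-43) = -43516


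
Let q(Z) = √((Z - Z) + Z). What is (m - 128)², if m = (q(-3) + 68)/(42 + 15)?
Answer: (7228 - I*√3)²/3249 ≈ 16080.0 - 7.7065*I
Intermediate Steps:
q(Z) = √Z (q(Z) = √(0 + Z) = √Z)
m = 68/57 + I*√3/57 (m = (√(-3) + 68)/(42 + 15) = (I*√3 + 68)/57 = (68 + I*√3)*(1/57) = 68/57 + I*√3/57 ≈ 1.193 + 0.030387*I)
(m - 128)² = ((68/57 + I*√3/57) - 128)² = (-7228/57 + I*√3/57)²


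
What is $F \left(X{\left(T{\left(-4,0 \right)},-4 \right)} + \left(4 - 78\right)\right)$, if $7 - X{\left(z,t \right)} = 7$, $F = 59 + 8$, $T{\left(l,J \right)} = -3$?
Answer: $-4958$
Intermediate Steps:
$F = 67$
$X{\left(z,t \right)} = 0$ ($X{\left(z,t \right)} = 7 - 7 = 0$)
$F \left(X{\left(T{\left(-4,0 \right)},-4 \right)} + \left(4 - 78\right)\right) = 67 \left(0 + \left(4 - 78\right)\right) = 67 \left(0 - 74\right) = 67 \left(-74\right) = -4958$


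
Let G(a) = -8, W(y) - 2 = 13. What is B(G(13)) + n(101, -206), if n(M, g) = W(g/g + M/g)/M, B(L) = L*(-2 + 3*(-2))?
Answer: 6479/101 ≈ 64.149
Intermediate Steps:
W(y) = 15 (W(y) = 2 + 13 = 15)
B(L) = -8*L (B(L) = L*(-2 - 6) = L*(-8) = -8*L)
n(M, g) = 15/M
B(G(13)) + n(101, -206) = -8*(-8) + 15/101 = 64 + 15*(1/101) = 64 + 15/101 = 6479/101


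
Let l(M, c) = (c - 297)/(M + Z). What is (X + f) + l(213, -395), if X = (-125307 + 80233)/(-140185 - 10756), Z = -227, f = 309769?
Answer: 46764348501/150941 ≈ 3.0982e+5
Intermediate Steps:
l(M, c) = (-297 + c)/(-227 + M) (l(M, c) = (c - 297)/(M - 227) = (-297 + c)/(-227 + M))
X = 45074/150941 (X = -45074/(-150941) = -45074*(-1/150941) = 45074/150941 ≈ 0.29862)
(X + f) + l(213, -395) = (45074/150941 + 309769) + (-297 - 395)/(-227 + 213) = 46756887703/150941 - 692/(-14) = 46756887703/150941 - 1/14*(-692) = 46756887703/150941 + 346/7 = 46764348501/150941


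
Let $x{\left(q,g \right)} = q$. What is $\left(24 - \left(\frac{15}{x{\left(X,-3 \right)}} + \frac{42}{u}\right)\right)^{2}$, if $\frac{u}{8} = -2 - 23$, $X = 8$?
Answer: $\frac{19954089}{40000} \approx 498.85$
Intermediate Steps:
$u = -200$ ($u = 8 \left(-2 - 23\right) = 8 \left(-25\right) = -200$)
$\left(24 - \left(\frac{15}{x{\left(X,-3 \right)}} + \frac{42}{u}\right)\right)^{2} = \left(24 - \left(- \frac{21}{100} + \frac{15}{8}\right)\right)^{2} = \left(24 - \frac{333}{200}\right)^{2} = \left(\frac{4467}{200}\right)^{2} = \frac{19954089}{40000}$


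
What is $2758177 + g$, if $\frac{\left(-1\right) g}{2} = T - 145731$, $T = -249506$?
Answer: $3548651$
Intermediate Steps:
$g = 790474$ ($g = - 2 \left(-249506 - 145731\right) = \left(-2\right) \left(-395237\right) = 790474$)
$2758177 + g = 2758177 + 790474 = 3548651$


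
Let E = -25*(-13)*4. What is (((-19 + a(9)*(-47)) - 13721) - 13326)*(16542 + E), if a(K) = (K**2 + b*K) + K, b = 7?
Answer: -611213394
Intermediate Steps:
a(K) = K**2 + 8*K (a(K) = (K**2 + 7*K) + K = K**2 + 8*K)
E = 1300 (E = 325*4 = 1300)
(((-19 + a(9)*(-47)) - 13721) - 13326)*(16542 + E) = (((-19 + (9*(8 + 9))*(-47)) - 13721) - 13326)*(16542 + 1300) = (((-19 + (9*17)*(-47)) - 13721) - 13326)*17842 = (((-19 + 153*(-47)) - 13721) - 13326)*17842 = (((-19 - 7191) - 13721) - 13326)*17842 = ((-7210 - 13721) - 13326)*17842 = (-20931 - 13326)*17842 = -34257*17842 = -611213394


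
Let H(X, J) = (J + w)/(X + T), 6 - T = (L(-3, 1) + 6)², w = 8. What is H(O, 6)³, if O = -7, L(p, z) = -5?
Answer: -343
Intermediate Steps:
T = 5 (T = 6 - (-5 + 6)² = 6 - 1*1² = 6 - 1*1 = 6 - 1 = 5)
H(X, J) = (8 + J)/(5 + X) (H(X, J) = (J + 8)/(X + 5) = (8 + J)/(5 + X))
H(O, 6)³ = ((8 + 6)/(5 - 7))³ = (14/(-2))³ = (-½*14)³ = (-7)³ = -343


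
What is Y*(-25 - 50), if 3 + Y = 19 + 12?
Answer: -2100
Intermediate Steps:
Y = 28 (Y = -3 + (19 + 12) = -3 + 31 = 28)
Y*(-25 - 50) = 28*(-25 - 50) = 28*(-75) = -2100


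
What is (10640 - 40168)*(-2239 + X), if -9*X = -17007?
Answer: 30945344/3 ≈ 1.0315e+7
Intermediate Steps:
X = 5669/3 (X = -⅑*(-17007) = 5669/3 ≈ 1889.7)
(10640 - 40168)*(-2239 + X) = (10640 - 40168)*(-2239 + 5669/3) = -29528*(-1048/3) = 30945344/3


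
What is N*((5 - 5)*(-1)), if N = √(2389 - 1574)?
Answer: 0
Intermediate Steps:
N = √815 ≈ 28.548
N*((5 - 5)*(-1)) = √815*((5 - 5)*(-1)) = √815*(0*(-1)) = √815*0 = 0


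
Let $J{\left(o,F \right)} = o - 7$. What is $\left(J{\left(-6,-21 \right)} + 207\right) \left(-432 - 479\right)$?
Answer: $-176734$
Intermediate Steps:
$J{\left(o,F \right)} = -7 + o$ ($J{\left(o,F \right)} = o - 7 = -7 + o$)
$\left(J{\left(-6,-21 \right)} + 207\right) \left(-432 - 479\right) = \left(\left(-7 - 6\right) + 207\right) \left(-432 - 479\right) = \left(-13 + 207\right) \left(-911\right) = 194 \left(-911\right) = -176734$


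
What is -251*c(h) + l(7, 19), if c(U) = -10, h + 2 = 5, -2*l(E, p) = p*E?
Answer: 4887/2 ≈ 2443.5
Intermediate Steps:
l(E, p) = -E*p/2 (l(E, p) = -p*E/2 = -E*p/2)
h = 3 (h = -2 + 5 = 3)
-251*c(h) + l(7, 19) = -251*(-10) - ½*7*19 = 2510 - 133/2 = 4887/2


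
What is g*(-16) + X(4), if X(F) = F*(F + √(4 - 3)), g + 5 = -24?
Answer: 484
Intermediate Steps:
g = -29 (g = -5 - 24 = -29)
X(F) = F*(1 + F) (X(F) = F*(F + √1) = F*(F + 1) = F*(1 + F))
g*(-16) + X(4) = -29*(-16) + 4*(1 + 4) = 464 + 4*5 = 464 + 20 = 484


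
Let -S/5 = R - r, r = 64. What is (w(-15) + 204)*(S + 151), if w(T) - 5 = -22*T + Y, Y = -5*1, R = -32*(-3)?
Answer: -4806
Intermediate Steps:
R = 96
Y = -5
S = -160 (S = -5*(96 - 1*64) = -5*(96 - 64) = -5*32 = -160)
w(T) = -22*T (w(T) = 5 + (-22*T - 5) = 5 + (-5 - 22*T) = -22*T)
(w(-15) + 204)*(S + 151) = (-22*(-15) + 204)*(-160 + 151) = (330 + 204)*(-9) = 534*(-9) = -4806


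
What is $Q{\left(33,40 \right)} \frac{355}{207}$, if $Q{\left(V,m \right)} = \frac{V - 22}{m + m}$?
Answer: $\frac{781}{3312} \approx 0.23581$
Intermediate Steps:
$Q{\left(V,m \right)} = \frac{-22 + V}{2 m}$
$Q{\left(33,40 \right)} \frac{355}{207} = \frac{-22 + 33}{2 \cdot 40} \cdot \frac{355}{207} = \frac{1}{2} \cdot \frac{1}{40} \cdot 11 \cdot 355 \cdot \frac{1}{207} = \frac{11}{80} \cdot \frac{355}{207} = \frac{781}{3312}$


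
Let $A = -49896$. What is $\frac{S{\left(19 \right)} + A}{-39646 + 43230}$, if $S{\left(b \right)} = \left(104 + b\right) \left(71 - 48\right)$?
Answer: $- \frac{47067}{3584} \approx -13.133$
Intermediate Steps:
$S{\left(b \right)} = 2392 + 23 b$ ($S{\left(b \right)} = \left(104 + b\right) 23 = 2392 + 23 b$)
$\frac{S{\left(19 \right)} + A}{-39646 + 43230} = \frac{\left(2392 + 23 \cdot 19\right) - 49896}{-39646 + 43230} = \frac{\left(2392 + 437\right) - 49896}{3584} = \left(2829 - 49896\right) \frac{1}{3584} = \left(-47067\right) \frac{1}{3584} = - \frac{47067}{3584}$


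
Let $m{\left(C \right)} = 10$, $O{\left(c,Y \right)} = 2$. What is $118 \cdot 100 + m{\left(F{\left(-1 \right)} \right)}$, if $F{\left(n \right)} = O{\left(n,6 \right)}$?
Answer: $11810$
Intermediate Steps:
$F{\left(n \right)} = 2$
$118 \cdot 100 + m{\left(F{\left(-1 \right)} \right)} = 118 \cdot 100 + 10 = 11800 + 10 = 11810$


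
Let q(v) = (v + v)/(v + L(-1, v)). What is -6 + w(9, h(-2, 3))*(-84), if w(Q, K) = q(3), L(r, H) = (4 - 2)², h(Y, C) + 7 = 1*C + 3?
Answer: -78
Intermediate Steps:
h(Y, C) = -4 + C (h(Y, C) = -7 + (1*C + 3) = -7 + (C + 3) = -7 + (3 + C) = -4 + C)
L(r, H) = 4 (L(r, H) = 2² = 4)
q(v) = 2*v/(4 + v) (q(v) = (v + v)/(v + 4) = (2*v)/(4 + v) = 2*v/(4 + v))
w(Q, K) = 6/7 (w(Q, K) = 2*3/(4 + 3) = 2*3/7 = 2*3*(⅐) = 6/7)
-6 + w(9, h(-2, 3))*(-84) = -6 + (6/7)*(-84) = -6 - 72 = -78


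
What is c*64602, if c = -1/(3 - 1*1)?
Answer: -32301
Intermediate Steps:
c = -½ (c = -1/(3 - 1) = -1/2 = -1*½ = -½ ≈ -0.50000)
c*64602 = -½*64602 = -32301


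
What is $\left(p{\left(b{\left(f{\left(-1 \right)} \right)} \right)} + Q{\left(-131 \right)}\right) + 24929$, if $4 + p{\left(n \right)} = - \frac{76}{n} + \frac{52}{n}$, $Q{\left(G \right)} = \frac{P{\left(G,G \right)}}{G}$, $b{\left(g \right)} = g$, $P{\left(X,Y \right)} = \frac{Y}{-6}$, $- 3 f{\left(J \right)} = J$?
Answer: $\frac{149117}{6} \approx 24853.0$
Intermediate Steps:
$f{\left(J \right)} = - \frac{J}{3}$
$P{\left(X,Y \right)} = - \frac{Y}{6}$ ($P{\left(X,Y \right)} = Y \left(- \frac{1}{6}\right) = - \frac{Y}{6}$)
$Q{\left(G \right)} = - \frac{1}{6}$ ($Q{\left(G \right)} = \frac{\left(- \frac{1}{6}\right) G}{G} = - \frac{1}{6}$)
$p{\left(n \right)} = -4 - \frac{24}{n}$ ($p{\left(n \right)} = -4 + \left(- \frac{76}{n} + \frac{52}{n}\right) = -4 - \frac{24}{n}$)
$\left(p{\left(b{\left(f{\left(-1 \right)} \right)} \right)} + Q{\left(-131 \right)}\right) + 24929 = \left(\left(-4 - \frac{24}{\left(- \frac{1}{3}\right) \left(-1\right)}\right) - \frac{1}{6}\right) + 24929 = \left(\left(-4 - 24 \frac{1}{\frac{1}{3}}\right) - \frac{1}{6}\right) + 24929 = \left(\left(-4 - 72\right) - \frac{1}{6}\right) + 24929 = \left(-76 - \frac{1}{6}\right) + 24929 = - \frac{457}{6} + 24929 = \frac{149117}{6}$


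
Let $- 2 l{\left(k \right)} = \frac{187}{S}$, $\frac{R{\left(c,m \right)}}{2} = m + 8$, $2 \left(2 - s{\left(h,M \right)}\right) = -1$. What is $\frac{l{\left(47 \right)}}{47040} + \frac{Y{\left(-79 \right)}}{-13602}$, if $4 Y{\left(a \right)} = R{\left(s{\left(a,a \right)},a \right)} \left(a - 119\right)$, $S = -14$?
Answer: $- \frac{1542582151}{2985911040} \approx -0.51662$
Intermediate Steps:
$s{\left(h,M \right)} = \frac{5}{2}$ ($s{\left(h,M \right)} = 2 - - \frac{1}{2} = 2 + \frac{1}{2} = \frac{5}{2}$)
$R{\left(c,m \right)} = 16 + 2 m$ ($R{\left(c,m \right)} = 2 \left(m + 8\right) = 2 \left(8 + m\right) = 16 + 2 m$)
$Y{\left(a \right)} = \frac{\left(-119 + a\right) \left(16 + 2 a\right)}{4}$ ($Y{\left(a \right)} = \frac{\left(16 + 2 a\right) \left(a - 119\right)}{4} = \frac{\left(16 + 2 a\right) \left(-119 + a\right)}{4} = \frac{\left(-119 + a\right) \left(16 + 2 a\right)}{4}$)
$l{\left(k \right)} = \frac{187}{28}$ ($l{\left(k \right)} = - \frac{187 \frac{1}{-14}}{2} = - \frac{187 \left(- \frac{1}{14}\right)}{2} = \left(- \frac{1}{2}\right) \left(- \frac{187}{14}\right) = \frac{187}{28}$)
$\frac{l{\left(47 \right)}}{47040} + \frac{Y{\left(-79 \right)}}{-13602} = \frac{187}{28 \cdot 47040} + \frac{\frac{1}{2} \left(-119 - 79\right) \left(8 - 79\right)}{-13602} = \frac{187}{28} \cdot \frac{1}{47040} + \frac{1}{2} \left(-198\right) \left(-71\right) \left(- \frac{1}{13602}\right) = \frac{187}{1317120} + 7029 \left(- \frac{1}{13602}\right) = \frac{187}{1317120} - \frac{2343}{4534} = - \frac{1542582151}{2985911040}$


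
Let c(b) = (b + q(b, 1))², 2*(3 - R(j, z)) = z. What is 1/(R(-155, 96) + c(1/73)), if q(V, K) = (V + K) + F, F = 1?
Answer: -5329/217901 ≈ -0.024456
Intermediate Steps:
R(j, z) = 3 - z/2
q(V, K) = 1 + K + V (q(V, K) = (V + K) + 1 = (K + V) + 1 = 1 + K + V)
c(b) = (2 + 2*b)² (c(b) = (b + (1 + 1 + b))² = (b + (2 + b))² = (2 + 2*b)²)
1/(R(-155, 96) + c(1/73)) = 1/((3 - ½*96) + 4*(1 + 1/73)²) = 1/((3 - 48) + 4*(1 + 1/73)²) = 1/(-45 + 4*(74/73)²) = 1/(-45 + 4*(5476/5329)) = 1/(-45 + 21904/5329) = 1/(-217901/5329) = -5329/217901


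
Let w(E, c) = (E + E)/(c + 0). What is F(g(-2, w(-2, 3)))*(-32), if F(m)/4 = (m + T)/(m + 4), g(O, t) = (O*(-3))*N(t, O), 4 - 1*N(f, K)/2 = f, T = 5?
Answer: -2208/17 ≈ -129.88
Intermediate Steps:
N(f, K) = 8 - 2*f
w(E, c) = 2*E/c (w(E, c) = (2*E)/c = 2*E/c)
g(O, t) = -3*O*(8 - 2*t) (g(O, t) = (O*(-3))*(8 - 2*t) = (-3*O)*(8 - 2*t) = -3*O*(8 - 2*t))
F(m) = 4*(5 + m)/(4 + m) (F(m) = 4*((m + 5)/(m + 4)) = 4*((5 + m)/(4 + m)) = 4*(5 + m)/(4 + m))
F(g(-2, w(-2, 3)))*(-32) = (4*(5 + 6*(-2)*(-4 + 2*(-2)/3))/(4 + 6*(-2)*(-4 + 2*(-2)/3)))*(-32) = (4*(5 + 6*(-2)*(-4 + 2*(-2)*(1/3)))/(4 + 6*(-2)*(-4 + 2*(-2)*(1/3))))*(-32) = (4*(5 + 6*(-2)*(-4 - 4/3))/(4 + 6*(-2)*(-4 - 4/3)))*(-32) = (4*(5 + 6*(-2)*(-16/3))/(4 + 6*(-2)*(-16/3)))*(-32) = (4*(5 + 64)/(4 + 64))*(-32) = (4*69/68)*(-32) = (4*(1/68)*69)*(-32) = (69/17)*(-32) = -2208/17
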